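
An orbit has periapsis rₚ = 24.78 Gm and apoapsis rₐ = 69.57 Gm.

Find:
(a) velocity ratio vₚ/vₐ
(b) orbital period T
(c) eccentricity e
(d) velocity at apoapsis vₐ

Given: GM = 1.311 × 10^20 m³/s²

Convert to SI: rₚ = 24.78 Gm = 2.478e+10 m; rₐ = 69.57 Gm = 6.957e+10 m.
(a) Conservation of angular momentum (rₚvₚ = rₐvₐ) gives vₚ/vₐ = rₐ/rₚ = 6.957e+10/2.478e+10 ≈ 2.808
(b) With a = (rₚ + rₐ)/2 = 4.7175e+10 m, T = 2π √(a³/GM) = 2π √((4.7175e+10)³/1.311e+20) s ≈ 5.623e+06 s
(c) e = (rₐ − rₚ)/(rₐ + rₚ) = (6.957e+10 − 2.478e+10)/(6.957e+10 + 2.478e+10) ≈ 0.4747
(d) With a = (rₚ + rₐ)/2 = 4.7175e+10 m, vₐ = √(GM (2/rₐ − 1/a)) = √(1.311e+20 · (2/6.957e+10 − 1/4.7175e+10)) m/s ≈ 3.146e+04 m/s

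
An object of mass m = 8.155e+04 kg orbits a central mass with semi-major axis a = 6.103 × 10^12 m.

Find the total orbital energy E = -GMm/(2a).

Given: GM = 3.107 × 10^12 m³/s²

E = −GMm / (2a).
E = −3.107e+12 · 8.155e+04 / (2 · 6.103e+12) J ≈ -2.076e+04 J = -20.76 kJ.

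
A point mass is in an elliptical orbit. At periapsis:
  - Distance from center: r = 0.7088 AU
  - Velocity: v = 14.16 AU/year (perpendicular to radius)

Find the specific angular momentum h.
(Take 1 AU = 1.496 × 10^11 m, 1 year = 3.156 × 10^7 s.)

Convert to SI: r = 0.7088 AU = 1.06036e+11 m; v = 14.16 AU/year = 67120.9 m/s.
With v perpendicular to r, h = r · v.
h = 1.06036e+11 · 67120.9 m²/s ≈ 7.117e+15 m²/s.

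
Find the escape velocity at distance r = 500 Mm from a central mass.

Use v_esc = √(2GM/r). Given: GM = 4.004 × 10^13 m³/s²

Convert to SI: r = 500 Mm = 5e+08 m.
Escape velocity comes from setting total energy to zero: ½v² − GM/r = 0 ⇒ v_esc = √(2GM / r).
v_esc = √(2 · 4.004e+13 / 5e+08) m/s ≈ 400.2 m/s = 400.2 m/s.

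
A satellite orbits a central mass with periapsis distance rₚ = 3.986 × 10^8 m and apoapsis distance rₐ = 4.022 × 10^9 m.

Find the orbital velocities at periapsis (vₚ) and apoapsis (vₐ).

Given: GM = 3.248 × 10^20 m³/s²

Use the vis-viva equation v² = GM(2/r − 1/a) with a = (rₚ + rₐ)/2 = (3.986e+08 + 4.022e+09)/2 = 2.2103e+09 m.
vₚ = √(GM · (2/rₚ − 1/a)) = √(3.248e+20 · (2/3.986e+08 − 1/2.2103e+09)) m/s ≈ 1.218e+06 m/s = 1218 km/s.
vₐ = √(GM · (2/rₐ − 1/a)) = √(3.248e+20 · (2/4.022e+09 − 1/2.2103e+09)) m/s ≈ 1.207e+05 m/s = 120.7 km/s.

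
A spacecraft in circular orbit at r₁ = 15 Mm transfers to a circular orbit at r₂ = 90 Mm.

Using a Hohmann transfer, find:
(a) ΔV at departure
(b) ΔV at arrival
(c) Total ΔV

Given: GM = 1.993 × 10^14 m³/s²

Convert to SI: r₁ = 15 Mm = 1.5e+07 m; r₂ = 90 Mm = 9e+07 m.
Transfer semi-major axis: a_t = (r₁ + r₂)/2 = (1.5e+07 + 9e+07)/2 = 5.25e+07 m.
Circular speeds: v₁ = √(GM/r₁) = 3645.09 m/s, v₂ = √(GM/r₂) = 1488.1 m/s.
Transfer speeds (vis-viva v² = GM(2/r − 1/a_t)): v₁ᵗ = 4772.54 m/s, v₂ᵗ = 795.423 m/s.
(a) ΔV₁ = |v₁ᵗ − v₁| ≈ 1127 m/s = 1.127 km/s.
(b) ΔV₂ = |v₂ − v₂ᵗ| ≈ 692.7 m/s = 692.7 m/s.
(c) ΔV_total = ΔV₁ + ΔV₂ ≈ 1820 m/s = 1.82 km/s.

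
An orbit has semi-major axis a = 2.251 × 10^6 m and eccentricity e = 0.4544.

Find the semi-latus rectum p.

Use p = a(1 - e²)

p = a (1 − e²).
p = 2.251e+06 · (1 − (0.4544)²) = 2.251e+06 · 0.793521 ≈ 1.786e+06 m = 1.786 × 10^6 m.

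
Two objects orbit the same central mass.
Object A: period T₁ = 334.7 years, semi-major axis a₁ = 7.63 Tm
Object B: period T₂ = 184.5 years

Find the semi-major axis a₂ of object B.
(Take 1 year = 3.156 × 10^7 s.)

Convert to SI: T₁ = 334.7 years = 1.05631e+10 s; a₁ = 7.63 Tm = 7.63e+12 m; T₂ = 184.5 years = 5.82282e+09 s.
Kepler's third law: (T₁/T₂)² = (a₁/a₂)³ ⇒ a₂ = a₁ · (T₂/T₁)^(2/3).
T₂/T₁ = 5.82282e+09 / 1.05631e+10 = 0.55124.
a₂ = 7.63e+12 · (0.55124)^(2/3) m ≈ 5.13e+12 m = 5.13 Tm.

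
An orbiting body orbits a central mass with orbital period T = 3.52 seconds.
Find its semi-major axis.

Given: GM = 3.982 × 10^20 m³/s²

Invert Kepler's third law: a = (GM · T² / (4π²))^(1/3).
Substituting T = 3.52 s and GM = 3.982e+20 m³/s²:
a = (3.982e+20 · (3.52)² / (4π²))^(1/3) m
a ≈ 5e+06 m = 5 Mm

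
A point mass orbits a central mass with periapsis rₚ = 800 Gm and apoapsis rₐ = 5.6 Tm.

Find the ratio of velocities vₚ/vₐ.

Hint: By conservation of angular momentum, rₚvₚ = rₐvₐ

Convert to SI: rₚ = 800 Gm = 8e+11 m; rₐ = 5.6 Tm = 5.6e+12 m.
Conservation of angular momentum gives rₚvₚ = rₐvₐ, so vₚ/vₐ = rₐ/rₚ.
vₚ/vₐ = 5.6e+12 / 8e+11 ≈ 7.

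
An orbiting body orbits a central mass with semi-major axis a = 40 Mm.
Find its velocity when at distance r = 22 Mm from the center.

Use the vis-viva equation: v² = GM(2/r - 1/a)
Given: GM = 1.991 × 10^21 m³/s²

Convert to SI: a = 40 Mm = 4e+07 m; r = 22 Mm = 2.2e+07 m.
Vis-viva: v = √(GM · (2/r − 1/a)).
2/r − 1/a = 2/2.2e+07 − 1/4e+07 = 6.59091e-08 m⁻¹.
v = √(1.991e+21 · 6.59091e-08) m/s ≈ 1.146e+07 m/s = 1.146e+04 km/s.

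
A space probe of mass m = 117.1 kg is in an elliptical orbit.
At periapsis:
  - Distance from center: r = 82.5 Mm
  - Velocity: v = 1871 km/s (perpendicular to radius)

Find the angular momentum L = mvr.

Convert to SI: r = 82.5 Mm = 8.25e+07 m; v = 1871 km/s = 1.871e+06 m/s.
Since v is perpendicular to r, L = m · v · r.
L = 117.1 · 1.871e+06 · 8.25e+07 kg·m²/s ≈ 1.808e+16 kg·m²/s.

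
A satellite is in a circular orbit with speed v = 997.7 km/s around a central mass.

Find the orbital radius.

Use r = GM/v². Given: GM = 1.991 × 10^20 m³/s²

Convert to SI: v = 997.7 km/s = 997700 m/s.
For a circular orbit, v² = GM / r, so r = GM / v².
r = 1.991e+20 / (997700)² m ≈ 2e+08 m = 200 Mm.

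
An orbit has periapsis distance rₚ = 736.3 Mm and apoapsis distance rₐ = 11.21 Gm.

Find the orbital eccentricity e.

Convert to SI: rₚ = 736.3 Mm = 7.363e+08 m; rₐ = 11.21 Gm = 1.121e+10 m.
e = (rₐ − rₚ) / (rₐ + rₚ).
e = (1.121e+10 − 7.363e+08) / (1.121e+10 + 7.363e+08) = 1.04737e+10 / 1.19463e+10 ≈ 0.8767.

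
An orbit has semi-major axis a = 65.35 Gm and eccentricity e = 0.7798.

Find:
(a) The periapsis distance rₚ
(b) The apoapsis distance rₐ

Convert to SI: a = 65.35 Gm = 6.535e+10 m.
(a) rₚ = a(1 − e) = 6.535e+10 · (1 − 0.7798) = 6.535e+10 · 0.2202 ≈ 1.439e+10 m = 14.39 Gm.
(b) rₐ = a(1 + e) = 6.535e+10 · (1 + 0.7798) = 6.535e+10 · 1.7798 ≈ 1.163e+11 m = 116.3 Gm.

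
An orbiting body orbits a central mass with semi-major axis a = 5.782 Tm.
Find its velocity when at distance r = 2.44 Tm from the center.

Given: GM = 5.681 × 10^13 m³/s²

Convert to SI: a = 5.782 Tm = 5.782e+12 m; r = 2.44 Tm = 2.44e+12 m.
Vis-viva: v = √(GM · (2/r − 1/a)).
2/r − 1/a = 2/2.44e+12 − 1/5.782e+12 = 6.46722e-13 m⁻¹.
v = √(5.681e+13 · 6.46722e-13) m/s ≈ 6.061 m/s = 6.061 m/s.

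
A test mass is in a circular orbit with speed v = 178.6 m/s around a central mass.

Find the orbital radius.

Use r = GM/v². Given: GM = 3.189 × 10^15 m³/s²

For a circular orbit, v² = GM / r, so r = GM / v².
r = 3.189e+15 / (178.6)² m ≈ 9.998e+10 m = 99.98 Gm.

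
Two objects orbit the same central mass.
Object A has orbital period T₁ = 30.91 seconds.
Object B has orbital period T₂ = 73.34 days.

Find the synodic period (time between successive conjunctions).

Convert to SI: T₂ = 73.34 days = 6.33658e+06 s.
T_syn = |T₁ · T₂ / (T₁ − T₂)|.
T_syn = |30.91 · 6.33658e+06 / (30.91 − 6.33658e+06)| s ≈ 30.91 s = 30.91 seconds.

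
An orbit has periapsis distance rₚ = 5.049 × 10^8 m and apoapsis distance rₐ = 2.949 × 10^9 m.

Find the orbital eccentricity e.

e = (rₐ − rₚ) / (rₐ + rₚ).
e = (2.949e+09 − 5.049e+08) / (2.949e+09 + 5.049e+08) = 2.4441e+09 / 3.4539e+09 ≈ 0.7076.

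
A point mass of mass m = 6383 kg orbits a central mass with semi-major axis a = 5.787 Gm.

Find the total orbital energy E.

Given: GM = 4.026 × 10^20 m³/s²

Convert to SI: a = 5.787 Gm = 5.787e+09 m.
E = −GMm / (2a).
E = −4.026e+20 · 6383 / (2 · 5.787e+09) J ≈ -2.22e+14 J = -222 TJ.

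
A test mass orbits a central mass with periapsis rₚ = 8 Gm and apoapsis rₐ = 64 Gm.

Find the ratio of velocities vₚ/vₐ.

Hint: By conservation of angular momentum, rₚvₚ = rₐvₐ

Convert to SI: rₚ = 8 Gm = 8e+09 m; rₐ = 64 Gm = 6.4e+10 m.
Conservation of angular momentum gives rₚvₚ = rₐvₐ, so vₚ/vₐ = rₐ/rₚ.
vₚ/vₐ = 6.4e+10 / 8e+09 ≈ 8.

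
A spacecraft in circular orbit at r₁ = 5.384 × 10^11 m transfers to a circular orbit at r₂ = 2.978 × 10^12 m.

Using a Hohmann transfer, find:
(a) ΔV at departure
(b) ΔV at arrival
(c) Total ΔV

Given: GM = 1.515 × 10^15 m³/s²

Transfer semi-major axis: a_t = (r₁ + r₂)/2 = (5.384e+11 + 2.978e+12)/2 = 1.7582e+12 m.
Circular speeds: v₁ = √(GM/r₁) = 53.0461 m/s, v₂ = √(GM/r₂) = 22.5551 m/s.
Transfer speeds (vis-viva v² = GM(2/r − 1/a_t)): v₁ᵗ = 69.037 m/s, v₂ᵗ = 12.4814 m/s.
(a) ΔV₁ = |v₁ᵗ − v₁| ≈ 15.99 m/s = 15.99 m/s.
(b) ΔV₂ = |v₂ − v₂ᵗ| ≈ 10.07 m/s = 10.07 m/s.
(c) ΔV_total = ΔV₁ + ΔV₂ ≈ 26.06 m/s = 26.06 m/s.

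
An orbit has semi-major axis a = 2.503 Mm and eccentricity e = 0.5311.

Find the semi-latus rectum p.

Convert to SI: a = 2.503 Mm = 2.503e+06 m.
p = a (1 − e²).
p = 2.503e+06 · (1 − (0.5311)²) = 2.503e+06 · 0.717933 ≈ 1.797e+06 m = 1.797 Mm.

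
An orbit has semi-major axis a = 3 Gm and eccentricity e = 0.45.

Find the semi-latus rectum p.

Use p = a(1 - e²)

Convert to SI: a = 3 Gm = 3e+09 m.
p = a (1 − e²).
p = 3e+09 · (1 − (0.45)²) = 3e+09 · 0.7975 ≈ 2.392e+09 m = 2.393 Gm.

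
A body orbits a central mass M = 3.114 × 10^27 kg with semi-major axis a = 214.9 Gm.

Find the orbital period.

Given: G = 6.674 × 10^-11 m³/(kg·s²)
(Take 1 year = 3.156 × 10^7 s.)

Convert to SI: a = 214.9 Gm = 2.149e+11 m.
GM = G · M = 6.674e-11 · 3.114e+27 = 2.07828e+17 m³/s².
Kepler's third law: T = 2π √(a³ / GM).
Substituting a = 2.149e+11 m and GM = 2.07828e+17 m³/s²:
T = 2π √((2.149e+11)³ / 2.07828e+17) s
T ≈ 1.373e+09 s = 43.51 years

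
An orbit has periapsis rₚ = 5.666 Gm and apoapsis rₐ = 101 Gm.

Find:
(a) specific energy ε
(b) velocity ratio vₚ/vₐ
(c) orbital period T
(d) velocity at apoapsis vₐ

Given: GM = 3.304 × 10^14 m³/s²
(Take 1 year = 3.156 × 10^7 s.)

Convert to SI: rₚ = 5.666 Gm = 5.666e+09 m; rₐ = 101 Gm = 1.01e+11 m.
(a) With a = (rₚ + rₐ)/2 = 5.3333e+10 m, ε = −GM/(2a) = −3.304e+14/(2 · 5.3333e+10) J/kg ≈ -3098 J/kg
(b) Conservation of angular momentum (rₚvₚ = rₐvₐ) gives vₚ/vₐ = rₐ/rₚ = 1.01e+11/5.666e+09 ≈ 17.83
(c) With a = (rₚ + rₐ)/2 = 5.3333e+10 m, T = 2π √(a³/GM) = 2π √((5.3333e+10)³/3.304e+14) s ≈ 4.257e+09 s
(d) With a = (rₚ + rₐ)/2 = 5.3333e+10 m, vₐ = √(GM (2/rₐ − 1/a)) = √(3.304e+14 · (2/1.01e+11 − 1/5.3333e+10)) m/s ≈ 18.64 m/s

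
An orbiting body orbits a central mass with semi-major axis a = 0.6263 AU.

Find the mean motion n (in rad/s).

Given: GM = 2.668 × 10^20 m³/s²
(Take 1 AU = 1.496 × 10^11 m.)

Convert to SI: a = 0.6263 AU = 9.36945e+10 m.
n = √(GM / a³).
n = √(2.668e+20 / (9.36945e+10)³) rad/s ≈ 5.695e-07 rad/s.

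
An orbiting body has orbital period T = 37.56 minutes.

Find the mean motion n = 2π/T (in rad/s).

Convert to SI: T = 37.56 minutes = 2253.6 s.
n = 2π / T.
n = 2π / 2253.6 s ≈ 0.002788 rad/s.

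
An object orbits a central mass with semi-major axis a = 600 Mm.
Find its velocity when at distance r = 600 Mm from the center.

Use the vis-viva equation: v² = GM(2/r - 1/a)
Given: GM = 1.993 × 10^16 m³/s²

Convert to SI: a = 600 Mm = 6e+08 m; r = 600 Mm = 6e+08 m.
Vis-viva: v = √(GM · (2/r − 1/a)).
2/r − 1/a = 2/6e+08 − 1/6e+08 = 1.66667e-09 m⁻¹.
v = √(1.993e+16 · 1.66667e-09) m/s ≈ 5763 m/s = 5.763 km/s.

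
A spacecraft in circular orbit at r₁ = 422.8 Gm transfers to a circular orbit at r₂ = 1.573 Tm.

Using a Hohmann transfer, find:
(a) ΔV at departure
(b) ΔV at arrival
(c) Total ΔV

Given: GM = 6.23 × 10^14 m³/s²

Convert to SI: r₁ = 422.8 Gm = 4.228e+11 m; r₂ = 1.573 Tm = 1.573e+12 m.
Transfer semi-major axis: a_t = (r₁ + r₂)/2 = (4.228e+11 + 1.573e+12)/2 = 9.979e+11 m.
Circular speeds: v₁ = √(GM/r₁) = 38.3863 m/s, v₂ = √(GM/r₂) = 19.9012 m/s.
Transfer speeds (vis-viva v² = GM(2/r − 1/a_t)): v₁ᵗ = 48.1945 m/s, v₂ᵗ = 12.954 m/s.
(a) ΔV₁ = |v₁ᵗ − v₁| ≈ 9.808 m/s = 9.808 m/s.
(b) ΔV₂ = |v₂ − v₂ᵗ| ≈ 6.947 m/s = 6.947 m/s.
(c) ΔV_total = ΔV₁ + ΔV₂ ≈ 16.76 m/s = 16.76 m/s.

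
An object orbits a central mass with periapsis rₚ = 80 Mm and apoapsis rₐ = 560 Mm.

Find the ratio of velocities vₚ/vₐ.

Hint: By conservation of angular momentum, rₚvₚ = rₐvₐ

Convert to SI: rₚ = 80 Mm = 8e+07 m; rₐ = 560 Mm = 5.6e+08 m.
Conservation of angular momentum gives rₚvₚ = rₐvₐ, so vₚ/vₐ = rₐ/rₚ.
vₚ/vₐ = 5.6e+08 / 8e+07 ≈ 7.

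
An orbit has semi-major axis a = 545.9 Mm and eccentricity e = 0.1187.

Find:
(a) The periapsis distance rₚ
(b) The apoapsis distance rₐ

Convert to SI: a = 545.9 Mm = 5.459e+08 m.
(a) rₚ = a(1 − e) = 5.459e+08 · (1 − 0.1187) = 5.459e+08 · 0.8813 ≈ 4.811e+08 m = 481.1 Mm.
(b) rₐ = a(1 + e) = 5.459e+08 · (1 + 0.1187) = 5.459e+08 · 1.1187 ≈ 6.107e+08 m = 610.7 Mm.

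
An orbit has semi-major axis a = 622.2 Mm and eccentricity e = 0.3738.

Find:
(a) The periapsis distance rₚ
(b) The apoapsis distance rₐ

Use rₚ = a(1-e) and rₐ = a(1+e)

Convert to SI: a = 622.2 Mm = 6.222e+08 m.
(a) rₚ = a(1 − e) = 6.222e+08 · (1 − 0.3738) = 6.222e+08 · 0.6262 ≈ 3.896e+08 m = 389.6 Mm.
(b) rₐ = a(1 + e) = 6.222e+08 · (1 + 0.3738) = 6.222e+08 · 1.3738 ≈ 8.548e+08 m = 854.8 Mm.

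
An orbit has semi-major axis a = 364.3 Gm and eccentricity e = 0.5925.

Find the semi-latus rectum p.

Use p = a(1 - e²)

Convert to SI: a = 364.3 Gm = 3.643e+11 m.
p = a (1 − e²).
p = 3.643e+11 · (1 − (0.5925)²) = 3.643e+11 · 0.648944 ≈ 2.364e+11 m = 236.4 Gm.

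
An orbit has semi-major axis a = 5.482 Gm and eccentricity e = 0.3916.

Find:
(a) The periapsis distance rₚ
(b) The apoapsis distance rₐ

Convert to SI: a = 5.482 Gm = 5.482e+09 m.
(a) rₚ = a(1 − e) = 5.482e+09 · (1 − 0.3916) = 5.482e+09 · 0.6084 ≈ 3.335e+09 m = 3.335 Gm.
(b) rₐ = a(1 + e) = 5.482e+09 · (1 + 0.3916) = 5.482e+09 · 1.3916 ≈ 7.629e+09 m = 7.629 Gm.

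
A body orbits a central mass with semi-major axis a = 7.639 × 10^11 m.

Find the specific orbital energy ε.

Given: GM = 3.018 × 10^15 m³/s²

ε = −GM / (2a).
ε = −3.018e+15 / (2 · 7.639e+11) J/kg ≈ -1975 J/kg = -1.975 kJ/kg.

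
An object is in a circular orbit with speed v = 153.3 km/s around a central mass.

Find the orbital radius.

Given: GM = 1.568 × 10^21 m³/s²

Convert to SI: v = 153.3 km/s = 153300 m/s.
For a circular orbit, v² = GM / r, so r = GM / v².
r = 1.568e+21 / (153300)² m ≈ 6.672e+10 m = 6.672 × 10^10 m.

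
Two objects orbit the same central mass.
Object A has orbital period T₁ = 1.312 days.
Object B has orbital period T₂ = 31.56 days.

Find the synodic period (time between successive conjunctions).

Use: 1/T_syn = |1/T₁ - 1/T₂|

Convert to SI: T₁ = 1.312 days = 113357 s; T₂ = 31.56 days = 2.72678e+06 s.
T_syn = |T₁ · T₂ / (T₁ − T₂)|.
T_syn = |113357 · 2.72678e+06 / (113357 − 2.72678e+06)| s ≈ 1.183e+05 s = 1.369 days.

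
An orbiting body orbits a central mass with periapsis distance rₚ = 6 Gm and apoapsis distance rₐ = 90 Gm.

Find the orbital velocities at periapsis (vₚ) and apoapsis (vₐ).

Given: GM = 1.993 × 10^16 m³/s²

Convert to SI: rₚ = 6 Gm = 6e+09 m; rₐ = 90 Gm = 9e+10 m.
Use the vis-viva equation v² = GM(2/r − 1/a) with a = (rₚ + rₐ)/2 = (6e+09 + 9e+10)/2 = 4.8e+10 m.
vₚ = √(GM · (2/rₚ − 1/a)) = √(1.993e+16 · (2/6e+09 − 1/4.8e+10)) m/s ≈ 2496 m/s = 2.496 km/s.
vₐ = √(GM · (2/rₐ − 1/a)) = √(1.993e+16 · (2/9e+10 − 1/4.8e+10)) m/s ≈ 166.4 m/s = 166.4 m/s.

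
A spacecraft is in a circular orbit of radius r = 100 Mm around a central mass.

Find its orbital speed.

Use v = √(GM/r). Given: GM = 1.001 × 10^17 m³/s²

Convert to SI: r = 100 Mm = 1e+08 m.
For a circular orbit, gravity supplies the centripetal force, so v = √(GM / r).
v = √(1.001e+17 / 1e+08) m/s ≈ 3.164e+04 m/s = 31.64 km/s.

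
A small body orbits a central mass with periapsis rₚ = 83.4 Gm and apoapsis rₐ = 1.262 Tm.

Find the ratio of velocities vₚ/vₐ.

Convert to SI: rₚ = 83.4 Gm = 8.34e+10 m; rₐ = 1.262 Tm = 1.262e+12 m.
Conservation of angular momentum gives rₚvₚ = rₐvₐ, so vₚ/vₐ = rₐ/rₚ.
vₚ/vₐ = 1.262e+12 / 8.34e+10 ≈ 15.13.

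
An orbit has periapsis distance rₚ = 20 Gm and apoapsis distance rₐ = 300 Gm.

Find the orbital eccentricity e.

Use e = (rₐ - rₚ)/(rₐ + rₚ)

Convert to SI: rₚ = 20 Gm = 2e+10 m; rₐ = 300 Gm = 3e+11 m.
e = (rₐ − rₚ) / (rₐ + rₚ).
e = (3e+11 − 2e+10) / (3e+11 + 2e+10) = 2.8e+11 / 3.2e+11 ≈ 0.875.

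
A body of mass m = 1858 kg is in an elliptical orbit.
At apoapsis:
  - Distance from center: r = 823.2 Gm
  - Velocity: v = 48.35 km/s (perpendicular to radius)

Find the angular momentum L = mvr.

Convert to SI: r = 823.2 Gm = 8.232e+11 m; v = 48.35 km/s = 48350 m/s.
Since v is perpendicular to r, L = m · v · r.
L = 1858 · 48350 · 8.232e+11 kg·m²/s ≈ 7.395e+19 kg·m²/s.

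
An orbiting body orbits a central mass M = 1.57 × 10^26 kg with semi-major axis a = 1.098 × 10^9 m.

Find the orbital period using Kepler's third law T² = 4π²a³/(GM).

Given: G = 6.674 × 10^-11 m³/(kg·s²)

GM = G · M = 6.674e-11 · 1.57e+26 = 1.04782e+16 m³/s².
Kepler's third law: T = 2π √(a³ / GM).
Substituting a = 1.098e+09 m and GM = 1.04782e+16 m³/s²:
T = 2π √((1.098e+09)³ / 1.04782e+16) s
T ≈ 2.233e+06 s = 25.85 days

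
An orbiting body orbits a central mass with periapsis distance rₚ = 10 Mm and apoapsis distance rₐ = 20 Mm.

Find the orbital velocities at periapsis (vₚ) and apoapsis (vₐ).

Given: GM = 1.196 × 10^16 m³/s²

Convert to SI: rₚ = 10 Mm = 1e+07 m; rₐ = 20 Mm = 2e+07 m.
Use the vis-viva equation v² = GM(2/r − 1/a) with a = (rₚ + rₐ)/2 = (1e+07 + 2e+07)/2 = 1.5e+07 m.
vₚ = √(GM · (2/rₚ − 1/a)) = √(1.196e+16 · (2/1e+07 − 1/1.5e+07)) m/s ≈ 3.993e+04 m/s = 39.93 km/s.
vₐ = √(GM · (2/rₐ − 1/a)) = √(1.196e+16 · (2/2e+07 − 1/1.5e+07)) m/s ≈ 1.997e+04 m/s = 19.97 km/s.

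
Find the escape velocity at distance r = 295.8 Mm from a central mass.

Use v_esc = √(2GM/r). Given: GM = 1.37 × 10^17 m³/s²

Convert to SI: r = 295.8 Mm = 2.958e+08 m.
Escape velocity comes from setting total energy to zero: ½v² − GM/r = 0 ⇒ v_esc = √(2GM / r).
v_esc = √(2 · 1.37e+17 / 2.958e+08) m/s ≈ 3.044e+04 m/s = 30.44 km/s.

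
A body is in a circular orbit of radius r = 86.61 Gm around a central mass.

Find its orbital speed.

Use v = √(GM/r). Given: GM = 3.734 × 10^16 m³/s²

Convert to SI: r = 86.61 Gm = 8.661e+10 m.
For a circular orbit, gravity supplies the centripetal force, so v = √(GM / r).
v = √(3.734e+16 / 8.661e+10) m/s ≈ 656.6 m/s = 656.6 m/s.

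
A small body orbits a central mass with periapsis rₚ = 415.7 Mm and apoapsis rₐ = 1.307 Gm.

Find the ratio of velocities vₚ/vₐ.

Convert to SI: rₚ = 415.7 Mm = 4.157e+08 m; rₐ = 1.307 Gm = 1.307e+09 m.
Conservation of angular momentum gives rₚvₚ = rₐvₐ, so vₚ/vₐ = rₐ/rₚ.
vₚ/vₐ = 1.307e+09 / 4.157e+08 ≈ 3.144.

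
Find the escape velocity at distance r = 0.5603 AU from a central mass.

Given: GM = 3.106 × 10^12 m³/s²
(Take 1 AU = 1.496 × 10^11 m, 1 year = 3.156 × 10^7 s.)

Convert to SI: r = 0.5603 AU = 8.38209e+10 m.
Escape velocity comes from setting total energy to zero: ½v² − GM/r = 0 ⇒ v_esc = √(2GM / r).
v_esc = √(2 · 3.106e+12 / 8.38209e+10) m/s ≈ 8.609 m/s = 0.001816 AU/year.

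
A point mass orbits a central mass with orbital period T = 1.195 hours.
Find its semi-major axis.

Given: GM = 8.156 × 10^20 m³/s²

Convert to SI: T = 1.195 hours = 4302 s.
Invert Kepler's third law: a = (GM · T² / (4π²))^(1/3).
Substituting T = 4302 s and GM = 8.156e+20 m³/s²:
a = (8.156e+20 · (4302)² / (4π²))^(1/3) m
a ≈ 7.258e+08 m = 725.8 Mm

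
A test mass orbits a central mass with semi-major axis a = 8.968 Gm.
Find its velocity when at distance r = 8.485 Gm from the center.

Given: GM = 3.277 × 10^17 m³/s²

Convert to SI: a = 8.968 Gm = 8.968e+09 m; r = 8.485 Gm = 8.485e+09 m.
Vis-viva: v = √(GM · (2/r − 1/a)).
2/r − 1/a = 2/8.485e+09 − 1/8.968e+09 = 1.24202e-10 m⁻¹.
v = √(3.277e+17 · 1.24202e-10) m/s ≈ 6380 m/s = 6.38 km/s.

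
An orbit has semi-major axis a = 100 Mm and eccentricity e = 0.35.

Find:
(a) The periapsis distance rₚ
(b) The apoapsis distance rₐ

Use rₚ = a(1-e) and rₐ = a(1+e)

Convert to SI: a = 100 Mm = 1e+08 m.
(a) rₚ = a(1 − e) = 1e+08 · (1 − 0.35) = 1e+08 · 0.65 ≈ 6.5e+07 m = 65 Mm.
(b) rₐ = a(1 + e) = 1e+08 · (1 + 0.35) = 1e+08 · 1.35 ≈ 1.35e+08 m = 135 Mm.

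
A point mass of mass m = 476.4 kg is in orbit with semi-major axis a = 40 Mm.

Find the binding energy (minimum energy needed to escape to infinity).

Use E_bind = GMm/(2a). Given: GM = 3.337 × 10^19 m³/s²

Convert to SI: a = 40 Mm = 4e+07 m.
Total orbital energy is E = −GMm/(2a); binding energy is E_bind = −E = GMm/(2a).
E_bind = 3.337e+19 · 476.4 / (2 · 4e+07) J ≈ 1.987e+14 J = 198.7 TJ.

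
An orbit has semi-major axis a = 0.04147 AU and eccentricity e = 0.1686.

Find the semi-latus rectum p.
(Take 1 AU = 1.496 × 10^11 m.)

Convert to SI: a = 0.04147 AU = 6.20391e+09 m.
p = a (1 − e²).
p = 6.20391e+09 · (1 − (0.1686)²) = 6.20391e+09 · 0.971574 ≈ 6.028e+09 m = 0.04029 AU.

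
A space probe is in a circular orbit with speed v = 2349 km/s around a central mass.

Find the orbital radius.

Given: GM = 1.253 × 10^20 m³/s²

Convert to SI: v = 2349 km/s = 2.349e+06 m/s.
For a circular orbit, v² = GM / r, so r = GM / v².
r = 1.253e+20 / (2.349e+06)² m ≈ 2.271e+07 m = 22.71 Mm.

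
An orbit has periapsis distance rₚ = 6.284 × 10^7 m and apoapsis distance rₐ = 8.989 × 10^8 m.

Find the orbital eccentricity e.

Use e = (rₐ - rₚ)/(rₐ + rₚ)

e = (rₐ − rₚ) / (rₐ + rₚ).
e = (8.989e+08 − 6.284e+07) / (8.989e+08 + 6.284e+07) = 8.3606e+08 / 9.6174e+08 ≈ 0.8693.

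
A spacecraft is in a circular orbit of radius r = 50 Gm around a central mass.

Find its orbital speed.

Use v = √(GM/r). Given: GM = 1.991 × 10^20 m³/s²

Convert to SI: r = 50 Gm = 5e+10 m.
For a circular orbit, gravity supplies the centripetal force, so v = √(GM / r).
v = √(1.991e+20 / 5e+10) m/s ≈ 6.31e+04 m/s = 63.1 km/s.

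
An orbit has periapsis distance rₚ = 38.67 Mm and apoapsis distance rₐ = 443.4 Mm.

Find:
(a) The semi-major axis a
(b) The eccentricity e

Convert to SI: rₚ = 38.67 Mm = 3.867e+07 m; rₐ = 443.4 Mm = 4.434e+08 m.
(a) a = (rₚ + rₐ) / 2 = (3.867e+07 + 4.434e+08) / 2 ≈ 2.41e+08 m = 241 Mm.
(b) e = (rₐ − rₚ) / (rₐ + rₚ) = (4.434e+08 − 3.867e+07) / (4.434e+08 + 3.867e+07) ≈ 0.8396.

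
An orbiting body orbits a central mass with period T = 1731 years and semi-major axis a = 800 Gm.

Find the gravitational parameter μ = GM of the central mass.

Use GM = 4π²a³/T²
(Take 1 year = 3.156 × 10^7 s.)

Convert to SI: T = 1731 years = 5.46304e+10 s; a = 800 Gm = 8e+11 m.
GM = 4π² · a³ / T².
GM = 4π² · (8e+11)³ / (5.46304e+10)² m³/s² ≈ 6.773e+15 m³/s² = 6.773 × 10^15 m³/s².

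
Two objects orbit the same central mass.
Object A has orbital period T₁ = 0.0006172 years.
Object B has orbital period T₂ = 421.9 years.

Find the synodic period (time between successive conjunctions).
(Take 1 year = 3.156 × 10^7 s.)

Convert to SI: T₁ = 0.0006172 years = 19478.8 s; T₂ = 421.9 years = 1.33152e+10 s.
T_syn = |T₁ · T₂ / (T₁ − T₂)|.
T_syn = |19478.8 · 1.33152e+10 / (19478.8 − 1.33152e+10)| s ≈ 1.948e+04 s = 0.0006172 years.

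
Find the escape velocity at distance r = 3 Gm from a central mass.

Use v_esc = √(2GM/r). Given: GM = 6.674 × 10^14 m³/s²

Convert to SI: r = 3 Gm = 3e+09 m.
Escape velocity comes from setting total energy to zero: ½v² − GM/r = 0 ⇒ v_esc = √(2GM / r).
v_esc = √(2 · 6.674e+14 / 3e+09) m/s ≈ 667 m/s = 667 m/s.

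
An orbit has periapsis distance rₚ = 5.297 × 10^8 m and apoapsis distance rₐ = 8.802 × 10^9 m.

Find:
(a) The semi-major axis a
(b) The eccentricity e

(a) a = (rₚ + rₐ) / 2 = (5.297e+08 + 8.802e+09) / 2 ≈ 4.666e+09 m = 4.666 × 10^9 m.
(b) e = (rₐ − rₚ) / (rₐ + rₚ) = (8.802e+09 − 5.297e+08) / (8.802e+09 + 5.297e+08) ≈ 0.8865.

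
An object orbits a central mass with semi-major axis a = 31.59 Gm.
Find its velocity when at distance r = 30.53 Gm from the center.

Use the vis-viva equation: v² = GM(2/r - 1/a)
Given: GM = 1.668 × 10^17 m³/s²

Convert to SI: a = 31.59 Gm = 3.159e+10 m; r = 30.53 Gm = 3.053e+10 m.
Vis-viva: v = √(GM · (2/r − 1/a)).
2/r − 1/a = 2/3.053e+10 − 1/3.159e+10 = 3.38537e-11 m⁻¹.
v = √(1.668e+17 · 3.38537e-11) m/s ≈ 2376 m/s = 2.376 km/s.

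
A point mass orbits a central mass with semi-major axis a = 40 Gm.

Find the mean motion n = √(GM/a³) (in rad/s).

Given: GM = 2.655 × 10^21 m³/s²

Convert to SI: a = 40 Gm = 4e+10 m.
n = √(GM / a³).
n = √(2.655e+21 / (4e+10)³) rad/s ≈ 6.441e-06 rad/s.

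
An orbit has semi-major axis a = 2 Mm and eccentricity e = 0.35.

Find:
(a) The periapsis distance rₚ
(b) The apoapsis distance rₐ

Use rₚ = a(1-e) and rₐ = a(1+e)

Convert to SI: a = 2 Mm = 2e+06 m.
(a) rₚ = a(1 − e) = 2e+06 · (1 − 0.35) = 2e+06 · 0.65 ≈ 1.3e+06 m = 1.3 Mm.
(b) rₐ = a(1 + e) = 2e+06 · (1 + 0.35) = 2e+06 · 1.35 ≈ 2.7e+06 m = 2.7 Mm.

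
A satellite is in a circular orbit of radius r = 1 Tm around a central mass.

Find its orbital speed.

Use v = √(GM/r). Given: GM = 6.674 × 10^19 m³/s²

Convert to SI: r = 1 Tm = 1e+12 m.
For a circular orbit, gravity supplies the centripetal force, so v = √(GM / r).
v = √(6.674e+19 / 1e+12) m/s ≈ 8169 m/s = 8.169 km/s.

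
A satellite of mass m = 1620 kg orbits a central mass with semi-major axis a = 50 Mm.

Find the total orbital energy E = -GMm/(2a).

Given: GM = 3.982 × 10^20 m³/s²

Convert to SI: a = 50 Mm = 5e+07 m.
E = −GMm / (2a).
E = −3.982e+20 · 1620 / (2 · 5e+07) J ≈ -6.451e+15 J = -6.451 PJ.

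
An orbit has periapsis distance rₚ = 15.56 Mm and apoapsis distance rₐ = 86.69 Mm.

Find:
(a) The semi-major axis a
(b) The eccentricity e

Convert to SI: rₚ = 15.56 Mm = 1.556e+07 m; rₐ = 86.69 Mm = 8.669e+07 m.
(a) a = (rₚ + rₐ) / 2 = (1.556e+07 + 8.669e+07) / 2 ≈ 5.112e+07 m = 51.12 Mm.
(b) e = (rₐ − rₚ) / (rₐ + rₚ) = (8.669e+07 − 1.556e+07) / (8.669e+07 + 1.556e+07) ≈ 0.6956.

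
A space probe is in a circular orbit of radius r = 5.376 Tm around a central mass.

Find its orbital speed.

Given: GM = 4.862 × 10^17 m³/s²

Convert to SI: r = 5.376 Tm = 5.376e+12 m.
For a circular orbit, gravity supplies the centripetal force, so v = √(GM / r).
v = √(4.862e+17 / 5.376e+12) m/s ≈ 300.7 m/s = 300.7 m/s.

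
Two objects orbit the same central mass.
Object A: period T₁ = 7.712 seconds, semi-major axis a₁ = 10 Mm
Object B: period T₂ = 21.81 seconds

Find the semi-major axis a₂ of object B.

Convert to SI: a₁ = 10 Mm = 1e+07 m.
Kepler's third law: (T₁/T₂)² = (a₁/a₂)³ ⇒ a₂ = a₁ · (T₂/T₁)^(2/3).
T₂/T₁ = 21.81 / 7.712 = 2.82806.
a₂ = 1e+07 · (2.82806)^(2/3) m ≈ 2e+07 m = 20 Mm.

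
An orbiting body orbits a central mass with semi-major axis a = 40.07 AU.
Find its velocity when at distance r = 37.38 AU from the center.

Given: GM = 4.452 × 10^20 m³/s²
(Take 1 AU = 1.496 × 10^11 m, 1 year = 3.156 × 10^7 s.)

Convert to SI: a = 40.07 AU = 5.99447e+12 m; r = 37.38 AU = 5.59205e+12 m.
Vis-viva: v = √(GM · (2/r − 1/a)).
2/r − 1/a = 2/5.59205e+12 − 1/5.99447e+12 = 1.9083e-13 m⁻¹.
v = √(4.452e+20 · 1.9083e-13) m/s ≈ 9217 m/s = 1.944 AU/year.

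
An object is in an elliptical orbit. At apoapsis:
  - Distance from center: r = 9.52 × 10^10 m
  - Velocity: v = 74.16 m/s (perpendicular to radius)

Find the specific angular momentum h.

With v perpendicular to r, h = r · v.
h = 9.52e+10 · 74.16 m²/s ≈ 7.06e+12 m²/s.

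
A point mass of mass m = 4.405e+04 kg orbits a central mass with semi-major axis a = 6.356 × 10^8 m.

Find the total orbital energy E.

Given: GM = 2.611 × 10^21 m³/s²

E = −GMm / (2a).
E = −2.611e+21 · 4.405e+04 / (2 · 6.356e+08) J ≈ -9.048e+16 J = -90.48 PJ.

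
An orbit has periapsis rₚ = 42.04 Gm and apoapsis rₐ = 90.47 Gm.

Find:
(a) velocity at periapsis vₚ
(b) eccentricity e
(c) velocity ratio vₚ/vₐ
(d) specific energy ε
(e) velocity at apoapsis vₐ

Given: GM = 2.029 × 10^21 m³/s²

Convert to SI: rₚ = 42.04 Gm = 4.204e+10 m; rₐ = 90.47 Gm = 9.047e+10 m.
(a) With a = (rₚ + rₐ)/2 = 6.6255e+10 m, vₚ = √(GM (2/rₚ − 1/a)) = √(2.029e+21 · (2/4.204e+10 − 1/6.6255e+10)) m/s ≈ 2.567e+05 m/s
(b) e = (rₐ − rₚ)/(rₐ + rₚ) = (9.047e+10 − 4.204e+10)/(9.047e+10 + 4.204e+10) ≈ 0.3655
(c) Conservation of angular momentum (rₚvₚ = rₐvₐ) gives vₚ/vₐ = rₐ/rₚ = 9.047e+10/4.204e+10 ≈ 2.152
(d) With a = (rₚ + rₐ)/2 = 6.6255e+10 m, ε = −GM/(2a) = −2.029e+21/(2 · 6.6255e+10) J/kg ≈ -1.531e+10 J/kg
(e) With a = (rₚ + rₐ)/2 = 6.6255e+10 m, vₐ = √(GM (2/rₐ − 1/a)) = √(2.029e+21 · (2/9.047e+10 − 1/6.6255e+10)) m/s ≈ 1.193e+05 m/s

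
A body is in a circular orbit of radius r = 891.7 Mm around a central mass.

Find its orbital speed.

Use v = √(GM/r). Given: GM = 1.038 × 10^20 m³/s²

Convert to SI: r = 891.7 Mm = 8.917e+08 m.
For a circular orbit, gravity supplies the centripetal force, so v = √(GM / r).
v = √(1.038e+20 / 8.917e+08) m/s ≈ 3.412e+05 m/s = 341.2 km/s.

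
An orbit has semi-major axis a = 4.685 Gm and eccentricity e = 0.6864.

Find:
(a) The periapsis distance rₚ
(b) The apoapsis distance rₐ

Convert to SI: a = 4.685 Gm = 4.685e+09 m.
(a) rₚ = a(1 − e) = 4.685e+09 · (1 − 0.6864) = 4.685e+09 · 0.3136 ≈ 1.469e+09 m = 1.469 Gm.
(b) rₐ = a(1 + e) = 4.685e+09 · (1 + 0.6864) = 4.685e+09 · 1.6864 ≈ 7.901e+09 m = 7.901 Gm.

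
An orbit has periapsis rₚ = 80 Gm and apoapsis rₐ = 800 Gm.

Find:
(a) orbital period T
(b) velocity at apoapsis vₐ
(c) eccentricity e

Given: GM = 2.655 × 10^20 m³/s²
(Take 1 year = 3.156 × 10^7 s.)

Convert to SI: rₚ = 80 Gm = 8e+10 m; rₐ = 800 Gm = 8e+11 m.
(a) With a = (rₚ + rₐ)/2 = 4.4e+11 m, T = 2π √(a³/GM) = 2π √((4.4e+11)³/2.655e+20) s ≈ 1.125e+08 s
(b) With a = (rₚ + rₐ)/2 = 4.4e+11 m, vₐ = √(GM (2/rₐ − 1/a)) = √(2.655e+20 · (2/8e+11 − 1/4.4e+11)) m/s ≈ 7768 m/s
(c) e = (rₐ − rₚ)/(rₐ + rₚ) = (8e+11 − 8e+10)/(8e+11 + 8e+10) ≈ 0.8182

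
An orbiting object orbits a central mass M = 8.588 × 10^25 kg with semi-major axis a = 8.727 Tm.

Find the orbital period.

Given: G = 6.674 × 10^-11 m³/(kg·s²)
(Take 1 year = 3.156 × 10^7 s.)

Convert to SI: a = 8.727 Tm = 8.727e+12 m.
GM = G · M = 6.674e-11 · 8.588e+25 = 5.73163e+15 m³/s².
Kepler's third law: T = 2π √(a³ / GM).
Substituting a = 8.727e+12 m and GM = 5.73163e+15 m³/s²:
T = 2π √((8.727e+12)³ / 5.73163e+15) s
T ≈ 2.14e+12 s = 6.78e+04 years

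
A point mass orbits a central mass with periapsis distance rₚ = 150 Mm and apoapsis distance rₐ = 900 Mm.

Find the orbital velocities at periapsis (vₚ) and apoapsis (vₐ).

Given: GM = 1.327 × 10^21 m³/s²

Convert to SI: rₚ = 150 Mm = 1.5e+08 m; rₐ = 900 Mm = 9e+08 m.
Use the vis-viva equation v² = GM(2/r − 1/a) with a = (rₚ + rₐ)/2 = (1.5e+08 + 9e+08)/2 = 5.25e+08 m.
vₚ = √(GM · (2/rₚ − 1/a)) = √(1.327e+21 · (2/1.5e+08 − 1/5.25e+08)) m/s ≈ 3.894e+06 m/s = 3894 km/s.
vₐ = √(GM · (2/rₐ − 1/a)) = √(1.327e+21 · (2/9e+08 − 1/5.25e+08)) m/s ≈ 6.491e+05 m/s = 649.1 km/s.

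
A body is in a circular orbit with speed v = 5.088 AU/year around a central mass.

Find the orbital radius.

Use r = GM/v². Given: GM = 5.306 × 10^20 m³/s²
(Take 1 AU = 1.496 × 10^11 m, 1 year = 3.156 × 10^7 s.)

Convert to SI: v = 5.088 AU/year = 24118 m/s.
For a circular orbit, v² = GM / r, so r = GM / v².
r = 5.306e+20 / (24118)² m ≈ 9.122e+11 m = 6.098 AU.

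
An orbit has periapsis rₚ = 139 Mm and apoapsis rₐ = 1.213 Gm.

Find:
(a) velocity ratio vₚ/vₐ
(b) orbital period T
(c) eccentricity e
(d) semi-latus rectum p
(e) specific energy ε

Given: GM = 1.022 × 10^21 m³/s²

Convert to SI: rₚ = 139 Mm = 1.39e+08 m; rₐ = 1.213 Gm = 1.213e+09 m.
(a) Conservation of angular momentum (rₚvₚ = rₐvₐ) gives vₚ/vₐ = rₐ/rₚ = 1.213e+09/1.39e+08 ≈ 8.727
(b) With a = (rₚ + rₐ)/2 = 6.76e+08 m, T = 2π √(a³/GM) = 2π √((6.76e+08)³/1.022e+21) s ≈ 3454 s
(c) e = (rₐ − rₚ)/(rₐ + rₚ) = (1.213e+09 − 1.39e+08)/(1.213e+09 + 1.39e+08) ≈ 0.7944
(d) From a = (rₚ + rₐ)/2 = 6.76e+08 m and e = (rₐ − rₚ)/(rₐ + rₚ) = 0.794379, p = a(1 − e²) = 6.76e+08 · (1 − (0.794379)²) ≈ 2.494e+08 m
(e) With a = (rₚ + rₐ)/2 = 6.76e+08 m, ε = −GM/(2a) = −1.022e+21/(2 · 6.76e+08) J/kg ≈ -7.559e+11 J/kg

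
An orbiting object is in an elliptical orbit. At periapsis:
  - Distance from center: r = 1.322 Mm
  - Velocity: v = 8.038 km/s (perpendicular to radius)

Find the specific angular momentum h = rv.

Convert to SI: r = 1.322 Mm = 1.322e+06 m; v = 8.038 km/s = 8038 m/s.
With v perpendicular to r, h = r · v.
h = 1.322e+06 · 8038 m²/s ≈ 1.063e+10 m²/s.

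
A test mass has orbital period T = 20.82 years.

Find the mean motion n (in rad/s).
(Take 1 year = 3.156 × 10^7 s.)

Convert to SI: T = 20.82 years = 6.57079e+08 s.
n = 2π / T.
n = 2π / 6.57079e+08 s ≈ 9.562e-09 rad/s.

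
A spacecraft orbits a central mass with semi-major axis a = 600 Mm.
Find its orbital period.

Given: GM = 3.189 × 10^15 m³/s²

Convert to SI: a = 600 Mm = 6e+08 m.
Kepler's third law: T = 2π √(a³ / GM).
Substituting a = 6e+08 m and GM = 3.189e+15 m³/s²:
T = 2π √((6e+08)³ / 3.189e+15) s
T ≈ 1.635e+06 s = 18.93 days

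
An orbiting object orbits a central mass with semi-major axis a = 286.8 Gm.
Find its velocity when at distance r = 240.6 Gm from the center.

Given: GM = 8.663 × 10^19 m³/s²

Convert to SI: a = 286.8 Gm = 2.868e+11 m; r = 240.6 Gm = 2.406e+11 m.
Vis-viva: v = √(GM · (2/r − 1/a)).
2/r − 1/a = 2/2.406e+11 − 1/2.868e+11 = 4.8258e-12 m⁻¹.
v = √(8.663e+19 · 4.8258e-12) m/s ≈ 2.045e+04 m/s = 20.45 km/s.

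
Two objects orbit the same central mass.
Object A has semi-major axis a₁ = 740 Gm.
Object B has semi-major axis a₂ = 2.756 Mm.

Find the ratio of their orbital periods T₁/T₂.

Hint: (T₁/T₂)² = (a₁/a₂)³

Convert to SI: a₁ = 740 Gm = 7.4e+11 m; a₂ = 2.756 Mm = 2.756e+06 m.
From Kepler's third law, (T₁/T₂)² = (a₁/a₂)³, so T₁/T₂ = (a₁/a₂)^(3/2).
a₁/a₂ = 7.4e+11 / 2.756e+06 = 268505.
T₁/T₂ = (268505)^(3/2) ≈ 1.391e+08.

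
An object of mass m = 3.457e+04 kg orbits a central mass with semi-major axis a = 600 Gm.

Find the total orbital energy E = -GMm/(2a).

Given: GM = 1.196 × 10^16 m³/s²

Convert to SI: a = 600 Gm = 6e+11 m.
E = −GMm / (2a).
E = −1.196e+16 · 3.457e+04 / (2 · 6e+11) J ≈ -3.445e+08 J = -344.5 MJ.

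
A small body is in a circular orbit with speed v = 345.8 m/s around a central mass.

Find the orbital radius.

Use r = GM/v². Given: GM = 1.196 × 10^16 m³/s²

For a circular orbit, v² = GM / r, so r = GM / v².
r = 1.196e+16 / (345.8)² m ≈ 1e+11 m = 100 Gm.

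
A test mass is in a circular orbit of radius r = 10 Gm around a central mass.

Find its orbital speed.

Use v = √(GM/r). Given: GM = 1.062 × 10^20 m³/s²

Convert to SI: r = 10 Gm = 1e+10 m.
For a circular orbit, gravity supplies the centripetal force, so v = √(GM / r).
v = √(1.062e+20 / 1e+10) m/s ≈ 1.031e+05 m/s = 103.1 km/s.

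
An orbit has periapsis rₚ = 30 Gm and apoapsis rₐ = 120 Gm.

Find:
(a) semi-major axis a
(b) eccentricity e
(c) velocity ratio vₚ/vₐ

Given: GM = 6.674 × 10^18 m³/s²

Convert to SI: rₚ = 30 Gm = 3e+10 m; rₐ = 120 Gm = 1.2e+11 m.
(a) a = (rₚ + rₐ)/2 = (3e+10 + 1.2e+11)/2 ≈ 7.5e+10 m
(b) e = (rₐ − rₚ)/(rₐ + rₚ) = (1.2e+11 − 3e+10)/(1.2e+11 + 3e+10) ≈ 0.6
(c) Conservation of angular momentum (rₚvₚ = rₐvₐ) gives vₚ/vₐ = rₐ/rₚ = 1.2e+11/3e+10 ≈ 4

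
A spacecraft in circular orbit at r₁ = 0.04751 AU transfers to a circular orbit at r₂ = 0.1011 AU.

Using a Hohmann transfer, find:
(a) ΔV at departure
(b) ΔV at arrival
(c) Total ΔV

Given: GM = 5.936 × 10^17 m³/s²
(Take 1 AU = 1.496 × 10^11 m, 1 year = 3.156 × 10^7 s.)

Convert to SI: r₁ = 0.04751 AU = 7.1075e+09 m; r₂ = 0.1011 AU = 1.51246e+10 m.
Transfer semi-major axis: a_t = (r₁ + r₂)/2 = (7.1075e+09 + 1.51246e+10)/2 = 1.1116e+10 m.
Circular speeds: v₁ = √(GM/r₁) = 9138.79 m/s, v₂ = √(GM/r₂) = 6264.78 m/s.
Transfer speeds (vis-viva v² = GM(2/r − 1/a_t)): v₁ᵗ = 10660 m/s, v₂ᵗ = 5009.44 m/s.
(a) ΔV₁ = |v₁ᵗ − v₁| ≈ 1521 m/s = 0.3209 AU/year.
(b) ΔV₂ = |v₂ − v₂ᵗ| ≈ 1255 m/s = 0.2648 AU/year.
(c) ΔV_total = ΔV₁ + ΔV₂ ≈ 2776 m/s = 0.5857 AU/year.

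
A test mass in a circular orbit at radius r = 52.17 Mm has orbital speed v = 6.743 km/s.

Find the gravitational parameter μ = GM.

Convert to SI: r = 52.17 Mm = 5.217e+07 m; v = 6.743 km/s = 6743 m/s.
For a circular orbit v² = GM/r, so GM = v² · r.
GM = (6743)² · 5.217e+07 m³/s² ≈ 2.372e+15 m³/s² = 2.372 × 10^15 m³/s².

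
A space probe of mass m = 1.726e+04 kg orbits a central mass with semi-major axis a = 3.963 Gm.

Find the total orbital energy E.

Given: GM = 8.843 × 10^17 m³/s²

Convert to SI: a = 3.963 Gm = 3.963e+09 m.
E = −GMm / (2a).
E = −8.843e+17 · 1.726e+04 / (2 · 3.963e+09) J ≈ -1.926e+12 J = -1.926 TJ.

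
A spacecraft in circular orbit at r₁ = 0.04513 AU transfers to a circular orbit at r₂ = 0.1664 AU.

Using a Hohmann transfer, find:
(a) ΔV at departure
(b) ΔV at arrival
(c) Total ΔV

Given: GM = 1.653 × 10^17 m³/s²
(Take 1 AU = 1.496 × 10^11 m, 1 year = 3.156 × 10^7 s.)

Convert to SI: r₁ = 0.04513 AU = 6.75145e+09 m; r₂ = 0.1664 AU = 2.48934e+10 m.
Transfer semi-major axis: a_t = (r₁ + r₂)/2 = (6.75145e+09 + 2.48934e+10)/2 = 1.58224e+10 m.
Circular speeds: v₁ = √(GM/r₁) = 4948.09 m/s, v₂ = √(GM/r₂) = 2576.88 m/s.
Transfer speeds (vis-viva v² = GM(2/r − 1/a_t)): v₁ᵗ = 6206.46 m/s, v₂ᵗ = 1683.28 m/s.
(a) ΔV₁ = |v₁ᵗ − v₁| ≈ 1258 m/s = 0.2655 AU/year.
(b) ΔV₂ = |v₂ − v₂ᵗ| ≈ 893.6 m/s = 0.1885 AU/year.
(c) ΔV_total = ΔV₁ + ΔV₂ ≈ 2152 m/s = 0.454 AU/year.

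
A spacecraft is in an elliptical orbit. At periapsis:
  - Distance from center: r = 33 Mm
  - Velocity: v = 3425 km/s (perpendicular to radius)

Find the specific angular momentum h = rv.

Convert to SI: r = 33 Mm = 3.3e+07 m; v = 3425 km/s = 3.425e+06 m/s.
With v perpendicular to r, h = r · v.
h = 3.3e+07 · 3.425e+06 m²/s ≈ 1.13e+14 m²/s.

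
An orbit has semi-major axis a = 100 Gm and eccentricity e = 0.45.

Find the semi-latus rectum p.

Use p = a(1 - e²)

Convert to SI: a = 100 Gm = 1e+11 m.
p = a (1 − e²).
p = 1e+11 · (1 − (0.45)²) = 1e+11 · 0.7975 ≈ 7.975e+10 m = 79.75 Gm.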